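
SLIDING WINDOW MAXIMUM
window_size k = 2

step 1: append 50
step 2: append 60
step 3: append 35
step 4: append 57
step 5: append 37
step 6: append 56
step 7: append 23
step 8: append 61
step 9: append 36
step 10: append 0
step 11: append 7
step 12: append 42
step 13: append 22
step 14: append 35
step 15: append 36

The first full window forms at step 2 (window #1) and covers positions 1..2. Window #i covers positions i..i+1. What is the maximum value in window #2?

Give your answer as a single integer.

Answer: 60

Derivation:
step 1: append 50 -> window=[50] (not full yet)
step 2: append 60 -> window=[50, 60] -> max=60
step 3: append 35 -> window=[60, 35] -> max=60
Window #2 max = 60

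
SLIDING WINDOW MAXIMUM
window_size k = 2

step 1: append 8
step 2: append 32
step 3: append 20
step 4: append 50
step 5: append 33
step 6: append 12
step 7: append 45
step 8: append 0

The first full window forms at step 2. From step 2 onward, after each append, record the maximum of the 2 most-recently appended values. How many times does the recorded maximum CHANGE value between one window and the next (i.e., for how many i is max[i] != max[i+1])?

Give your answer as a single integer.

step 1: append 8 -> window=[8] (not full yet)
step 2: append 32 -> window=[8, 32] -> max=32
step 3: append 20 -> window=[32, 20] -> max=32
step 4: append 50 -> window=[20, 50] -> max=50
step 5: append 33 -> window=[50, 33] -> max=50
step 6: append 12 -> window=[33, 12] -> max=33
step 7: append 45 -> window=[12, 45] -> max=45
step 8: append 0 -> window=[45, 0] -> max=45
Recorded maximums: 32 32 50 50 33 45 45
Changes between consecutive maximums: 3

Answer: 3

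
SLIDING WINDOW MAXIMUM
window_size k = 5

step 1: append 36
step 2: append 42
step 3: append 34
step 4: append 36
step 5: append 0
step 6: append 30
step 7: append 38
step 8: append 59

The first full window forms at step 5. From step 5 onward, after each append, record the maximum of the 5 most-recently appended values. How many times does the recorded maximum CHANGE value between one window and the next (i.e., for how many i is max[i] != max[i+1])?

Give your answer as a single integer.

step 1: append 36 -> window=[36] (not full yet)
step 2: append 42 -> window=[36, 42] (not full yet)
step 3: append 34 -> window=[36, 42, 34] (not full yet)
step 4: append 36 -> window=[36, 42, 34, 36] (not full yet)
step 5: append 0 -> window=[36, 42, 34, 36, 0] -> max=42
step 6: append 30 -> window=[42, 34, 36, 0, 30] -> max=42
step 7: append 38 -> window=[34, 36, 0, 30, 38] -> max=38
step 8: append 59 -> window=[36, 0, 30, 38, 59] -> max=59
Recorded maximums: 42 42 38 59
Changes between consecutive maximums: 2

Answer: 2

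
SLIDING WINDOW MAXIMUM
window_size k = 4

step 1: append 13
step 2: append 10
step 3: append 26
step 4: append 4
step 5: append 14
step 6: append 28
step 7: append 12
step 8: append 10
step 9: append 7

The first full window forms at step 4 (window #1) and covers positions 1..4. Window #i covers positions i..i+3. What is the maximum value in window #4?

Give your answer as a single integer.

step 1: append 13 -> window=[13] (not full yet)
step 2: append 10 -> window=[13, 10] (not full yet)
step 3: append 26 -> window=[13, 10, 26] (not full yet)
step 4: append 4 -> window=[13, 10, 26, 4] -> max=26
step 5: append 14 -> window=[10, 26, 4, 14] -> max=26
step 6: append 28 -> window=[26, 4, 14, 28] -> max=28
step 7: append 12 -> window=[4, 14, 28, 12] -> max=28
Window #4 max = 28

Answer: 28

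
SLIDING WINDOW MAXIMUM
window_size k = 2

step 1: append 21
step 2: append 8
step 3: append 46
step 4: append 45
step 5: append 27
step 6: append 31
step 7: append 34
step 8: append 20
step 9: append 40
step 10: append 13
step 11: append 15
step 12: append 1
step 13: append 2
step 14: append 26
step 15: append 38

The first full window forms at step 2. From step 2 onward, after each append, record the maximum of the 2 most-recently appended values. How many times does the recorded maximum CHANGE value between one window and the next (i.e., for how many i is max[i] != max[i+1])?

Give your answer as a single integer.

Answer: 9

Derivation:
step 1: append 21 -> window=[21] (not full yet)
step 2: append 8 -> window=[21, 8] -> max=21
step 3: append 46 -> window=[8, 46] -> max=46
step 4: append 45 -> window=[46, 45] -> max=46
step 5: append 27 -> window=[45, 27] -> max=45
step 6: append 31 -> window=[27, 31] -> max=31
step 7: append 34 -> window=[31, 34] -> max=34
step 8: append 20 -> window=[34, 20] -> max=34
step 9: append 40 -> window=[20, 40] -> max=40
step 10: append 13 -> window=[40, 13] -> max=40
step 11: append 15 -> window=[13, 15] -> max=15
step 12: append 1 -> window=[15, 1] -> max=15
step 13: append 2 -> window=[1, 2] -> max=2
step 14: append 26 -> window=[2, 26] -> max=26
step 15: append 38 -> window=[26, 38] -> max=38
Recorded maximums: 21 46 46 45 31 34 34 40 40 15 15 2 26 38
Changes between consecutive maximums: 9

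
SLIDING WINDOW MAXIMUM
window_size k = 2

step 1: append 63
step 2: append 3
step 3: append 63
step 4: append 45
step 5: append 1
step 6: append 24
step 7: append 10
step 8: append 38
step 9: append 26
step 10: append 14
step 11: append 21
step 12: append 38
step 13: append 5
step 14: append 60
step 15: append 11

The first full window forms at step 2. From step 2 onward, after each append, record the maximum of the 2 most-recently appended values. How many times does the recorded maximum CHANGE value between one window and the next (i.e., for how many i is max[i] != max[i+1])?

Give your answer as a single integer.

step 1: append 63 -> window=[63] (not full yet)
step 2: append 3 -> window=[63, 3] -> max=63
step 3: append 63 -> window=[3, 63] -> max=63
step 4: append 45 -> window=[63, 45] -> max=63
step 5: append 1 -> window=[45, 1] -> max=45
step 6: append 24 -> window=[1, 24] -> max=24
step 7: append 10 -> window=[24, 10] -> max=24
step 8: append 38 -> window=[10, 38] -> max=38
step 9: append 26 -> window=[38, 26] -> max=38
step 10: append 14 -> window=[26, 14] -> max=26
step 11: append 21 -> window=[14, 21] -> max=21
step 12: append 38 -> window=[21, 38] -> max=38
step 13: append 5 -> window=[38, 5] -> max=38
step 14: append 60 -> window=[5, 60] -> max=60
step 15: append 11 -> window=[60, 11] -> max=60
Recorded maximums: 63 63 63 45 24 24 38 38 26 21 38 38 60 60
Changes between consecutive maximums: 7

Answer: 7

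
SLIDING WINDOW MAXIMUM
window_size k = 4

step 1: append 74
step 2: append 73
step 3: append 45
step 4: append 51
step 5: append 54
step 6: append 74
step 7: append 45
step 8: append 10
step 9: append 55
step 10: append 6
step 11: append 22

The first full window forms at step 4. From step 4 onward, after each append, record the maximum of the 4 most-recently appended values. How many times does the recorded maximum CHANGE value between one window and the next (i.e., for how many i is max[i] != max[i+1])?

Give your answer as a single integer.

Answer: 3

Derivation:
step 1: append 74 -> window=[74] (not full yet)
step 2: append 73 -> window=[74, 73] (not full yet)
step 3: append 45 -> window=[74, 73, 45] (not full yet)
step 4: append 51 -> window=[74, 73, 45, 51] -> max=74
step 5: append 54 -> window=[73, 45, 51, 54] -> max=73
step 6: append 74 -> window=[45, 51, 54, 74] -> max=74
step 7: append 45 -> window=[51, 54, 74, 45] -> max=74
step 8: append 10 -> window=[54, 74, 45, 10] -> max=74
step 9: append 55 -> window=[74, 45, 10, 55] -> max=74
step 10: append 6 -> window=[45, 10, 55, 6] -> max=55
step 11: append 22 -> window=[10, 55, 6, 22] -> max=55
Recorded maximums: 74 73 74 74 74 74 55 55
Changes between consecutive maximums: 3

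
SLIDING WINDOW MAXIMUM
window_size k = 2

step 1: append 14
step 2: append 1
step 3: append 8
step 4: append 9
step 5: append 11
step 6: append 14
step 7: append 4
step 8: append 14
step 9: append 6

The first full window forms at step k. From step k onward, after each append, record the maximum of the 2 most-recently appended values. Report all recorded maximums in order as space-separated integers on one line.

Answer: 14 8 9 11 14 14 14 14

Derivation:
step 1: append 14 -> window=[14] (not full yet)
step 2: append 1 -> window=[14, 1] -> max=14
step 3: append 8 -> window=[1, 8] -> max=8
step 4: append 9 -> window=[8, 9] -> max=9
step 5: append 11 -> window=[9, 11] -> max=11
step 6: append 14 -> window=[11, 14] -> max=14
step 7: append 4 -> window=[14, 4] -> max=14
step 8: append 14 -> window=[4, 14] -> max=14
step 9: append 6 -> window=[14, 6] -> max=14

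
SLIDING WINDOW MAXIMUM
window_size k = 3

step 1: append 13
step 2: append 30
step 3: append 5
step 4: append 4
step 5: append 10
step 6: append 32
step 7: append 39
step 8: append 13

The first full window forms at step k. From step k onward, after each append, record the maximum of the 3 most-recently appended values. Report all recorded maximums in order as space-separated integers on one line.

step 1: append 13 -> window=[13] (not full yet)
step 2: append 30 -> window=[13, 30] (not full yet)
step 3: append 5 -> window=[13, 30, 5] -> max=30
step 4: append 4 -> window=[30, 5, 4] -> max=30
step 5: append 10 -> window=[5, 4, 10] -> max=10
step 6: append 32 -> window=[4, 10, 32] -> max=32
step 7: append 39 -> window=[10, 32, 39] -> max=39
step 8: append 13 -> window=[32, 39, 13] -> max=39

Answer: 30 30 10 32 39 39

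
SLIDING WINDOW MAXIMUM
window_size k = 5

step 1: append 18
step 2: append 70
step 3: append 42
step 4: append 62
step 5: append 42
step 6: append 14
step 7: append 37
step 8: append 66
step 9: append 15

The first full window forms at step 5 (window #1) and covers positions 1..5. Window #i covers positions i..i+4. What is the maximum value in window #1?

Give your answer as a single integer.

Answer: 70

Derivation:
step 1: append 18 -> window=[18] (not full yet)
step 2: append 70 -> window=[18, 70] (not full yet)
step 3: append 42 -> window=[18, 70, 42] (not full yet)
step 4: append 62 -> window=[18, 70, 42, 62] (not full yet)
step 5: append 42 -> window=[18, 70, 42, 62, 42] -> max=70
Window #1 max = 70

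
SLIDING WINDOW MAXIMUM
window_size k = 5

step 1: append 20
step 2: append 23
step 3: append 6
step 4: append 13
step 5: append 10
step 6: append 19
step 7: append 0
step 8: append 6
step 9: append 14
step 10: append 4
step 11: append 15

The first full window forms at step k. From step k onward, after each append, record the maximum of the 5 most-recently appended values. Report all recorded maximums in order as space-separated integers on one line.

step 1: append 20 -> window=[20] (not full yet)
step 2: append 23 -> window=[20, 23] (not full yet)
step 3: append 6 -> window=[20, 23, 6] (not full yet)
step 4: append 13 -> window=[20, 23, 6, 13] (not full yet)
step 5: append 10 -> window=[20, 23, 6, 13, 10] -> max=23
step 6: append 19 -> window=[23, 6, 13, 10, 19] -> max=23
step 7: append 0 -> window=[6, 13, 10, 19, 0] -> max=19
step 8: append 6 -> window=[13, 10, 19, 0, 6] -> max=19
step 9: append 14 -> window=[10, 19, 0, 6, 14] -> max=19
step 10: append 4 -> window=[19, 0, 6, 14, 4] -> max=19
step 11: append 15 -> window=[0, 6, 14, 4, 15] -> max=15

Answer: 23 23 19 19 19 19 15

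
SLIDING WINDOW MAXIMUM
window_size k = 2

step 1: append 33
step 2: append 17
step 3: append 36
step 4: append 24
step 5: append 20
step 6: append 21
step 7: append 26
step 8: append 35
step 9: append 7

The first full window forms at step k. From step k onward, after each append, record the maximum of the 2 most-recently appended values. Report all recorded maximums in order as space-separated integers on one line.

Answer: 33 36 36 24 21 26 35 35

Derivation:
step 1: append 33 -> window=[33] (not full yet)
step 2: append 17 -> window=[33, 17] -> max=33
step 3: append 36 -> window=[17, 36] -> max=36
step 4: append 24 -> window=[36, 24] -> max=36
step 5: append 20 -> window=[24, 20] -> max=24
step 6: append 21 -> window=[20, 21] -> max=21
step 7: append 26 -> window=[21, 26] -> max=26
step 8: append 35 -> window=[26, 35] -> max=35
step 9: append 7 -> window=[35, 7] -> max=35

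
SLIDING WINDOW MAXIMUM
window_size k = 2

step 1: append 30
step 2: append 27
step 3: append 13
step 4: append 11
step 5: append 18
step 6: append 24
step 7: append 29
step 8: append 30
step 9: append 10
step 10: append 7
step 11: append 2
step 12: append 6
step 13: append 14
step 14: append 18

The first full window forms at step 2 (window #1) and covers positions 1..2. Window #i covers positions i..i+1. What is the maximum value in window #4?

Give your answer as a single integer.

step 1: append 30 -> window=[30] (not full yet)
step 2: append 27 -> window=[30, 27] -> max=30
step 3: append 13 -> window=[27, 13] -> max=27
step 4: append 11 -> window=[13, 11] -> max=13
step 5: append 18 -> window=[11, 18] -> max=18
Window #4 max = 18

Answer: 18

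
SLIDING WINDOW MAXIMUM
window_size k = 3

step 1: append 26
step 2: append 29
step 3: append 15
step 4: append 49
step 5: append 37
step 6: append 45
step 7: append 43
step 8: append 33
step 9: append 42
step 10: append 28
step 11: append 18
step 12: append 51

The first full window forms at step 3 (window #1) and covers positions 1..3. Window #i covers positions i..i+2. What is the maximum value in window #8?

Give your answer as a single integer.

Answer: 42

Derivation:
step 1: append 26 -> window=[26] (not full yet)
step 2: append 29 -> window=[26, 29] (not full yet)
step 3: append 15 -> window=[26, 29, 15] -> max=29
step 4: append 49 -> window=[29, 15, 49] -> max=49
step 5: append 37 -> window=[15, 49, 37] -> max=49
step 6: append 45 -> window=[49, 37, 45] -> max=49
step 7: append 43 -> window=[37, 45, 43] -> max=45
step 8: append 33 -> window=[45, 43, 33] -> max=45
step 9: append 42 -> window=[43, 33, 42] -> max=43
step 10: append 28 -> window=[33, 42, 28] -> max=42
Window #8 max = 42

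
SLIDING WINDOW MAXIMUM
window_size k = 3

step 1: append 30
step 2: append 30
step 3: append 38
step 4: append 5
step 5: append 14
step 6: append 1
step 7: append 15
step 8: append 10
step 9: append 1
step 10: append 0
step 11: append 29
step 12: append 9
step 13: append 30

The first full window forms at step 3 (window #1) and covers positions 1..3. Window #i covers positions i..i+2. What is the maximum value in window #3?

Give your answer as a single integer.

Answer: 38

Derivation:
step 1: append 30 -> window=[30] (not full yet)
step 2: append 30 -> window=[30, 30] (not full yet)
step 3: append 38 -> window=[30, 30, 38] -> max=38
step 4: append 5 -> window=[30, 38, 5] -> max=38
step 5: append 14 -> window=[38, 5, 14] -> max=38
Window #3 max = 38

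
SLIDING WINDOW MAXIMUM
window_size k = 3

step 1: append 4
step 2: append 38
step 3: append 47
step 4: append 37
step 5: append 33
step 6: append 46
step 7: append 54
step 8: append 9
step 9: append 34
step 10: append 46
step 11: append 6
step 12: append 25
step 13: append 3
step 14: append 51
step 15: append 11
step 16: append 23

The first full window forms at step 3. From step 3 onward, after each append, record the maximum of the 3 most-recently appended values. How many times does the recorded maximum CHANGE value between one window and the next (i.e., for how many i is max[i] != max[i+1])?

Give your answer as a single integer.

Answer: 5

Derivation:
step 1: append 4 -> window=[4] (not full yet)
step 2: append 38 -> window=[4, 38] (not full yet)
step 3: append 47 -> window=[4, 38, 47] -> max=47
step 4: append 37 -> window=[38, 47, 37] -> max=47
step 5: append 33 -> window=[47, 37, 33] -> max=47
step 6: append 46 -> window=[37, 33, 46] -> max=46
step 7: append 54 -> window=[33, 46, 54] -> max=54
step 8: append 9 -> window=[46, 54, 9] -> max=54
step 9: append 34 -> window=[54, 9, 34] -> max=54
step 10: append 46 -> window=[9, 34, 46] -> max=46
step 11: append 6 -> window=[34, 46, 6] -> max=46
step 12: append 25 -> window=[46, 6, 25] -> max=46
step 13: append 3 -> window=[6, 25, 3] -> max=25
step 14: append 51 -> window=[25, 3, 51] -> max=51
step 15: append 11 -> window=[3, 51, 11] -> max=51
step 16: append 23 -> window=[51, 11, 23] -> max=51
Recorded maximums: 47 47 47 46 54 54 54 46 46 46 25 51 51 51
Changes between consecutive maximums: 5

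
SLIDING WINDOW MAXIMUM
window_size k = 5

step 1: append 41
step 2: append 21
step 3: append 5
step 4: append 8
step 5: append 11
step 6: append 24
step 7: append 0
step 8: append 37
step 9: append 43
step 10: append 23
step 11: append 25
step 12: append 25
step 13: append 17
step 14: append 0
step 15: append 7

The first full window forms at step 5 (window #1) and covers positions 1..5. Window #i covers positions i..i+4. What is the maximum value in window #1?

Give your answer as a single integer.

step 1: append 41 -> window=[41] (not full yet)
step 2: append 21 -> window=[41, 21] (not full yet)
step 3: append 5 -> window=[41, 21, 5] (not full yet)
step 4: append 8 -> window=[41, 21, 5, 8] (not full yet)
step 5: append 11 -> window=[41, 21, 5, 8, 11] -> max=41
Window #1 max = 41

Answer: 41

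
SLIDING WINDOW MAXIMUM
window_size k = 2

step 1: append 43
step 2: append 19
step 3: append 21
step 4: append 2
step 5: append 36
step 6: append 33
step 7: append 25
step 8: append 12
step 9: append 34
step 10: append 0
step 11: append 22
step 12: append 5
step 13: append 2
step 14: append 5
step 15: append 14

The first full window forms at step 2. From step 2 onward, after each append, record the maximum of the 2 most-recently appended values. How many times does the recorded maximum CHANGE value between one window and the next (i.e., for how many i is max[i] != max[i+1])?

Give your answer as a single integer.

Answer: 8

Derivation:
step 1: append 43 -> window=[43] (not full yet)
step 2: append 19 -> window=[43, 19] -> max=43
step 3: append 21 -> window=[19, 21] -> max=21
step 4: append 2 -> window=[21, 2] -> max=21
step 5: append 36 -> window=[2, 36] -> max=36
step 6: append 33 -> window=[36, 33] -> max=36
step 7: append 25 -> window=[33, 25] -> max=33
step 8: append 12 -> window=[25, 12] -> max=25
step 9: append 34 -> window=[12, 34] -> max=34
step 10: append 0 -> window=[34, 0] -> max=34
step 11: append 22 -> window=[0, 22] -> max=22
step 12: append 5 -> window=[22, 5] -> max=22
step 13: append 2 -> window=[5, 2] -> max=5
step 14: append 5 -> window=[2, 5] -> max=5
step 15: append 14 -> window=[5, 14] -> max=14
Recorded maximums: 43 21 21 36 36 33 25 34 34 22 22 5 5 14
Changes between consecutive maximums: 8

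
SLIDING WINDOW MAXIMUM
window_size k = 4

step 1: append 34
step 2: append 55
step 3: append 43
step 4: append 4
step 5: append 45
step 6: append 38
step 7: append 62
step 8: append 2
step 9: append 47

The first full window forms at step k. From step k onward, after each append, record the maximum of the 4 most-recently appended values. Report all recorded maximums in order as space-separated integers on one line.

step 1: append 34 -> window=[34] (not full yet)
step 2: append 55 -> window=[34, 55] (not full yet)
step 3: append 43 -> window=[34, 55, 43] (not full yet)
step 4: append 4 -> window=[34, 55, 43, 4] -> max=55
step 5: append 45 -> window=[55, 43, 4, 45] -> max=55
step 6: append 38 -> window=[43, 4, 45, 38] -> max=45
step 7: append 62 -> window=[4, 45, 38, 62] -> max=62
step 8: append 2 -> window=[45, 38, 62, 2] -> max=62
step 9: append 47 -> window=[38, 62, 2, 47] -> max=62

Answer: 55 55 45 62 62 62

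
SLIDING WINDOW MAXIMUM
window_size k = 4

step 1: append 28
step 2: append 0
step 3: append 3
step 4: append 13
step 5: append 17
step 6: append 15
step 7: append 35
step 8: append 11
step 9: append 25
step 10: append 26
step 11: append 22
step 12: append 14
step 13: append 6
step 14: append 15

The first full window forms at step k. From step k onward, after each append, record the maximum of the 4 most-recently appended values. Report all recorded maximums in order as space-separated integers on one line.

step 1: append 28 -> window=[28] (not full yet)
step 2: append 0 -> window=[28, 0] (not full yet)
step 3: append 3 -> window=[28, 0, 3] (not full yet)
step 4: append 13 -> window=[28, 0, 3, 13] -> max=28
step 5: append 17 -> window=[0, 3, 13, 17] -> max=17
step 6: append 15 -> window=[3, 13, 17, 15] -> max=17
step 7: append 35 -> window=[13, 17, 15, 35] -> max=35
step 8: append 11 -> window=[17, 15, 35, 11] -> max=35
step 9: append 25 -> window=[15, 35, 11, 25] -> max=35
step 10: append 26 -> window=[35, 11, 25, 26] -> max=35
step 11: append 22 -> window=[11, 25, 26, 22] -> max=26
step 12: append 14 -> window=[25, 26, 22, 14] -> max=26
step 13: append 6 -> window=[26, 22, 14, 6] -> max=26
step 14: append 15 -> window=[22, 14, 6, 15] -> max=22

Answer: 28 17 17 35 35 35 35 26 26 26 22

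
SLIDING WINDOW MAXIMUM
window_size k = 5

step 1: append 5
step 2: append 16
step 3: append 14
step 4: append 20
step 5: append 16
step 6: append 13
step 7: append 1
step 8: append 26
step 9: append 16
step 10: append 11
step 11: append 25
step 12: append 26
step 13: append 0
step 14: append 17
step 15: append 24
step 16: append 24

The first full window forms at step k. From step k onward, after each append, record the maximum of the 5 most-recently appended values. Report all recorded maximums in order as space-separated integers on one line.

step 1: append 5 -> window=[5] (not full yet)
step 2: append 16 -> window=[5, 16] (not full yet)
step 3: append 14 -> window=[5, 16, 14] (not full yet)
step 4: append 20 -> window=[5, 16, 14, 20] (not full yet)
step 5: append 16 -> window=[5, 16, 14, 20, 16] -> max=20
step 6: append 13 -> window=[16, 14, 20, 16, 13] -> max=20
step 7: append 1 -> window=[14, 20, 16, 13, 1] -> max=20
step 8: append 26 -> window=[20, 16, 13, 1, 26] -> max=26
step 9: append 16 -> window=[16, 13, 1, 26, 16] -> max=26
step 10: append 11 -> window=[13, 1, 26, 16, 11] -> max=26
step 11: append 25 -> window=[1, 26, 16, 11, 25] -> max=26
step 12: append 26 -> window=[26, 16, 11, 25, 26] -> max=26
step 13: append 0 -> window=[16, 11, 25, 26, 0] -> max=26
step 14: append 17 -> window=[11, 25, 26, 0, 17] -> max=26
step 15: append 24 -> window=[25, 26, 0, 17, 24] -> max=26
step 16: append 24 -> window=[26, 0, 17, 24, 24] -> max=26

Answer: 20 20 20 26 26 26 26 26 26 26 26 26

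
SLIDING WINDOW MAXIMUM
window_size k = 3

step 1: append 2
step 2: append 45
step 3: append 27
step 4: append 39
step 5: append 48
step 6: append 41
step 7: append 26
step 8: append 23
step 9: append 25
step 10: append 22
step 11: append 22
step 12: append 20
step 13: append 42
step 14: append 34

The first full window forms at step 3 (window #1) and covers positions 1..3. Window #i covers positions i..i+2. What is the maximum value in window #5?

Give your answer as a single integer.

Answer: 48

Derivation:
step 1: append 2 -> window=[2] (not full yet)
step 2: append 45 -> window=[2, 45] (not full yet)
step 3: append 27 -> window=[2, 45, 27] -> max=45
step 4: append 39 -> window=[45, 27, 39] -> max=45
step 5: append 48 -> window=[27, 39, 48] -> max=48
step 6: append 41 -> window=[39, 48, 41] -> max=48
step 7: append 26 -> window=[48, 41, 26] -> max=48
Window #5 max = 48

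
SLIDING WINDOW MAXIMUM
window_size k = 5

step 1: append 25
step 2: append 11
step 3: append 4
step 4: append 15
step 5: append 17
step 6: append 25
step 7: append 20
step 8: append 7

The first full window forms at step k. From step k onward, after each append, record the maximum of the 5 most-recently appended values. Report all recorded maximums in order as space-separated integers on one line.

step 1: append 25 -> window=[25] (not full yet)
step 2: append 11 -> window=[25, 11] (not full yet)
step 3: append 4 -> window=[25, 11, 4] (not full yet)
step 4: append 15 -> window=[25, 11, 4, 15] (not full yet)
step 5: append 17 -> window=[25, 11, 4, 15, 17] -> max=25
step 6: append 25 -> window=[11, 4, 15, 17, 25] -> max=25
step 7: append 20 -> window=[4, 15, 17, 25, 20] -> max=25
step 8: append 7 -> window=[15, 17, 25, 20, 7] -> max=25

Answer: 25 25 25 25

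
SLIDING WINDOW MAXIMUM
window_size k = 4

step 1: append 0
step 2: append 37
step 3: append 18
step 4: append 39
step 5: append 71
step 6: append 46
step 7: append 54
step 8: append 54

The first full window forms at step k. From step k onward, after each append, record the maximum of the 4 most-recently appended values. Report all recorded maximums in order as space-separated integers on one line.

Answer: 39 71 71 71 71

Derivation:
step 1: append 0 -> window=[0] (not full yet)
step 2: append 37 -> window=[0, 37] (not full yet)
step 3: append 18 -> window=[0, 37, 18] (not full yet)
step 4: append 39 -> window=[0, 37, 18, 39] -> max=39
step 5: append 71 -> window=[37, 18, 39, 71] -> max=71
step 6: append 46 -> window=[18, 39, 71, 46] -> max=71
step 7: append 54 -> window=[39, 71, 46, 54] -> max=71
step 8: append 54 -> window=[71, 46, 54, 54] -> max=71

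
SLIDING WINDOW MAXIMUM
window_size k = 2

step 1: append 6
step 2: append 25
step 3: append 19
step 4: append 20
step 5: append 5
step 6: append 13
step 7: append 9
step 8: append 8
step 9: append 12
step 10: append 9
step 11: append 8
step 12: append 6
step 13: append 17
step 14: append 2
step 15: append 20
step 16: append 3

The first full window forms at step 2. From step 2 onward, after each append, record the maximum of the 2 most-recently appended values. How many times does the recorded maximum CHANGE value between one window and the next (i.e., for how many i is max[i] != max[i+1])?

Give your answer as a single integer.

Answer: 8

Derivation:
step 1: append 6 -> window=[6] (not full yet)
step 2: append 25 -> window=[6, 25] -> max=25
step 3: append 19 -> window=[25, 19] -> max=25
step 4: append 20 -> window=[19, 20] -> max=20
step 5: append 5 -> window=[20, 5] -> max=20
step 6: append 13 -> window=[5, 13] -> max=13
step 7: append 9 -> window=[13, 9] -> max=13
step 8: append 8 -> window=[9, 8] -> max=9
step 9: append 12 -> window=[8, 12] -> max=12
step 10: append 9 -> window=[12, 9] -> max=12
step 11: append 8 -> window=[9, 8] -> max=9
step 12: append 6 -> window=[8, 6] -> max=8
step 13: append 17 -> window=[6, 17] -> max=17
step 14: append 2 -> window=[17, 2] -> max=17
step 15: append 20 -> window=[2, 20] -> max=20
step 16: append 3 -> window=[20, 3] -> max=20
Recorded maximums: 25 25 20 20 13 13 9 12 12 9 8 17 17 20 20
Changes between consecutive maximums: 8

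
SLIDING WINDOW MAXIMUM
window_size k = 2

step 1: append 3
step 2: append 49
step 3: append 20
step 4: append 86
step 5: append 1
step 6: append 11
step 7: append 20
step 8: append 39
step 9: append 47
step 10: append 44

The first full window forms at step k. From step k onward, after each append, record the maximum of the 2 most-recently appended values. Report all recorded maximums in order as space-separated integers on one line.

step 1: append 3 -> window=[3] (not full yet)
step 2: append 49 -> window=[3, 49] -> max=49
step 3: append 20 -> window=[49, 20] -> max=49
step 4: append 86 -> window=[20, 86] -> max=86
step 5: append 1 -> window=[86, 1] -> max=86
step 6: append 11 -> window=[1, 11] -> max=11
step 7: append 20 -> window=[11, 20] -> max=20
step 8: append 39 -> window=[20, 39] -> max=39
step 9: append 47 -> window=[39, 47] -> max=47
step 10: append 44 -> window=[47, 44] -> max=47

Answer: 49 49 86 86 11 20 39 47 47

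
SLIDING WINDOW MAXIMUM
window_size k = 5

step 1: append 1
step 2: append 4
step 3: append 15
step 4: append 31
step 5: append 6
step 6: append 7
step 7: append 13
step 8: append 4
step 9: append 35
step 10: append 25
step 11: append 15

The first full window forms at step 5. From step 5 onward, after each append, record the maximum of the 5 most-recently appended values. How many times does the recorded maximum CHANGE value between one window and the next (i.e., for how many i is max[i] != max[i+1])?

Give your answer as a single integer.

Answer: 1

Derivation:
step 1: append 1 -> window=[1] (not full yet)
step 2: append 4 -> window=[1, 4] (not full yet)
step 3: append 15 -> window=[1, 4, 15] (not full yet)
step 4: append 31 -> window=[1, 4, 15, 31] (not full yet)
step 5: append 6 -> window=[1, 4, 15, 31, 6] -> max=31
step 6: append 7 -> window=[4, 15, 31, 6, 7] -> max=31
step 7: append 13 -> window=[15, 31, 6, 7, 13] -> max=31
step 8: append 4 -> window=[31, 6, 7, 13, 4] -> max=31
step 9: append 35 -> window=[6, 7, 13, 4, 35] -> max=35
step 10: append 25 -> window=[7, 13, 4, 35, 25] -> max=35
step 11: append 15 -> window=[13, 4, 35, 25, 15] -> max=35
Recorded maximums: 31 31 31 31 35 35 35
Changes between consecutive maximums: 1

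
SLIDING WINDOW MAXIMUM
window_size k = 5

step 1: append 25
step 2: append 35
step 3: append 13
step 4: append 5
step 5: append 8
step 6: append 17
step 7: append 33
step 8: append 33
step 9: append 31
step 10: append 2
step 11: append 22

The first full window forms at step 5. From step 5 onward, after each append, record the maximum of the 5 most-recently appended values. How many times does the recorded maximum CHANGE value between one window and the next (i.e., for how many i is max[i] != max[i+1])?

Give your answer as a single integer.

Answer: 1

Derivation:
step 1: append 25 -> window=[25] (not full yet)
step 2: append 35 -> window=[25, 35] (not full yet)
step 3: append 13 -> window=[25, 35, 13] (not full yet)
step 4: append 5 -> window=[25, 35, 13, 5] (not full yet)
step 5: append 8 -> window=[25, 35, 13, 5, 8] -> max=35
step 6: append 17 -> window=[35, 13, 5, 8, 17] -> max=35
step 7: append 33 -> window=[13, 5, 8, 17, 33] -> max=33
step 8: append 33 -> window=[5, 8, 17, 33, 33] -> max=33
step 9: append 31 -> window=[8, 17, 33, 33, 31] -> max=33
step 10: append 2 -> window=[17, 33, 33, 31, 2] -> max=33
step 11: append 22 -> window=[33, 33, 31, 2, 22] -> max=33
Recorded maximums: 35 35 33 33 33 33 33
Changes between consecutive maximums: 1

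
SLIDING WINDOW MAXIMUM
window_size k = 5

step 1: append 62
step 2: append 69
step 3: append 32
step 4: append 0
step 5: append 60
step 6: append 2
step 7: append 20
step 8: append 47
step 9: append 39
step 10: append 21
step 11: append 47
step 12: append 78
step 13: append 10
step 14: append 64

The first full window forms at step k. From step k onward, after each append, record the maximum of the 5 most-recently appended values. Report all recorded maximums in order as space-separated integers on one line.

Answer: 69 69 60 60 60 47 47 78 78 78

Derivation:
step 1: append 62 -> window=[62] (not full yet)
step 2: append 69 -> window=[62, 69] (not full yet)
step 3: append 32 -> window=[62, 69, 32] (not full yet)
step 4: append 0 -> window=[62, 69, 32, 0] (not full yet)
step 5: append 60 -> window=[62, 69, 32, 0, 60] -> max=69
step 6: append 2 -> window=[69, 32, 0, 60, 2] -> max=69
step 7: append 20 -> window=[32, 0, 60, 2, 20] -> max=60
step 8: append 47 -> window=[0, 60, 2, 20, 47] -> max=60
step 9: append 39 -> window=[60, 2, 20, 47, 39] -> max=60
step 10: append 21 -> window=[2, 20, 47, 39, 21] -> max=47
step 11: append 47 -> window=[20, 47, 39, 21, 47] -> max=47
step 12: append 78 -> window=[47, 39, 21, 47, 78] -> max=78
step 13: append 10 -> window=[39, 21, 47, 78, 10] -> max=78
step 14: append 64 -> window=[21, 47, 78, 10, 64] -> max=78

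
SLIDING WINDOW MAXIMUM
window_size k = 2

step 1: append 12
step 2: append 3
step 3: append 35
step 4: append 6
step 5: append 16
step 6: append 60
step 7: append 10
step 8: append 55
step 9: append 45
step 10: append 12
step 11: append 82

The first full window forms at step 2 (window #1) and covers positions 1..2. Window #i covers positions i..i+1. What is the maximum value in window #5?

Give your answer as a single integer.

step 1: append 12 -> window=[12] (not full yet)
step 2: append 3 -> window=[12, 3] -> max=12
step 3: append 35 -> window=[3, 35] -> max=35
step 4: append 6 -> window=[35, 6] -> max=35
step 5: append 16 -> window=[6, 16] -> max=16
step 6: append 60 -> window=[16, 60] -> max=60
Window #5 max = 60

Answer: 60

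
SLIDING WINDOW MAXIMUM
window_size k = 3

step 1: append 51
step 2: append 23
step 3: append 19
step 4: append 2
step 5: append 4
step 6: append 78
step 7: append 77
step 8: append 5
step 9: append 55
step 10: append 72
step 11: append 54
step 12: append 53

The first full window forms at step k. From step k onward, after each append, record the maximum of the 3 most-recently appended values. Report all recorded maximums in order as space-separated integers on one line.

Answer: 51 23 19 78 78 78 77 72 72 72

Derivation:
step 1: append 51 -> window=[51] (not full yet)
step 2: append 23 -> window=[51, 23] (not full yet)
step 3: append 19 -> window=[51, 23, 19] -> max=51
step 4: append 2 -> window=[23, 19, 2] -> max=23
step 5: append 4 -> window=[19, 2, 4] -> max=19
step 6: append 78 -> window=[2, 4, 78] -> max=78
step 7: append 77 -> window=[4, 78, 77] -> max=78
step 8: append 5 -> window=[78, 77, 5] -> max=78
step 9: append 55 -> window=[77, 5, 55] -> max=77
step 10: append 72 -> window=[5, 55, 72] -> max=72
step 11: append 54 -> window=[55, 72, 54] -> max=72
step 12: append 53 -> window=[72, 54, 53] -> max=72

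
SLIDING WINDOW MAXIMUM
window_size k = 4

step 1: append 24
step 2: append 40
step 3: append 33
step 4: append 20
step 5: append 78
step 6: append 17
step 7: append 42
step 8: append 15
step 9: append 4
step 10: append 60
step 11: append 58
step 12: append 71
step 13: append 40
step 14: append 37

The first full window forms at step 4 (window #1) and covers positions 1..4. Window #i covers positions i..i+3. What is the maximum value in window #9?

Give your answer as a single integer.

step 1: append 24 -> window=[24] (not full yet)
step 2: append 40 -> window=[24, 40] (not full yet)
step 3: append 33 -> window=[24, 40, 33] (not full yet)
step 4: append 20 -> window=[24, 40, 33, 20] -> max=40
step 5: append 78 -> window=[40, 33, 20, 78] -> max=78
step 6: append 17 -> window=[33, 20, 78, 17] -> max=78
step 7: append 42 -> window=[20, 78, 17, 42] -> max=78
step 8: append 15 -> window=[78, 17, 42, 15] -> max=78
step 9: append 4 -> window=[17, 42, 15, 4] -> max=42
step 10: append 60 -> window=[42, 15, 4, 60] -> max=60
step 11: append 58 -> window=[15, 4, 60, 58] -> max=60
step 12: append 71 -> window=[4, 60, 58, 71] -> max=71
Window #9 max = 71

Answer: 71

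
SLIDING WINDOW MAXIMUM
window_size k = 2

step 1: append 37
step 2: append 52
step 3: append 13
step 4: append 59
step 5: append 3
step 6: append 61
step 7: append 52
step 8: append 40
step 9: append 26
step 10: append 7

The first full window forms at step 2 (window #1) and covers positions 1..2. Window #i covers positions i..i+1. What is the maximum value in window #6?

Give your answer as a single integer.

step 1: append 37 -> window=[37] (not full yet)
step 2: append 52 -> window=[37, 52] -> max=52
step 3: append 13 -> window=[52, 13] -> max=52
step 4: append 59 -> window=[13, 59] -> max=59
step 5: append 3 -> window=[59, 3] -> max=59
step 6: append 61 -> window=[3, 61] -> max=61
step 7: append 52 -> window=[61, 52] -> max=61
Window #6 max = 61

Answer: 61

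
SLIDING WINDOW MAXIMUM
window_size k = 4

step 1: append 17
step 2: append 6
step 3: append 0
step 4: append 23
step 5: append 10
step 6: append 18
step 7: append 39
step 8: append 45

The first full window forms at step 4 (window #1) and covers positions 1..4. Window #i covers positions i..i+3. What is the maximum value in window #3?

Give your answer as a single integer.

step 1: append 17 -> window=[17] (not full yet)
step 2: append 6 -> window=[17, 6] (not full yet)
step 3: append 0 -> window=[17, 6, 0] (not full yet)
step 4: append 23 -> window=[17, 6, 0, 23] -> max=23
step 5: append 10 -> window=[6, 0, 23, 10] -> max=23
step 6: append 18 -> window=[0, 23, 10, 18] -> max=23
Window #3 max = 23

Answer: 23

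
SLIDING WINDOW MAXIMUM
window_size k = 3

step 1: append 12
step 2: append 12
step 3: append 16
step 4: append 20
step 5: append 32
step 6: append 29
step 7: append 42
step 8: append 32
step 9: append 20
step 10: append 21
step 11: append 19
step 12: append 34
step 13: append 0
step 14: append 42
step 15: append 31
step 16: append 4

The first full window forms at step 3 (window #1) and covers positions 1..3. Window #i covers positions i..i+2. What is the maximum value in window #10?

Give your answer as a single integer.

step 1: append 12 -> window=[12] (not full yet)
step 2: append 12 -> window=[12, 12] (not full yet)
step 3: append 16 -> window=[12, 12, 16] -> max=16
step 4: append 20 -> window=[12, 16, 20] -> max=20
step 5: append 32 -> window=[16, 20, 32] -> max=32
step 6: append 29 -> window=[20, 32, 29] -> max=32
step 7: append 42 -> window=[32, 29, 42] -> max=42
step 8: append 32 -> window=[29, 42, 32] -> max=42
step 9: append 20 -> window=[42, 32, 20] -> max=42
step 10: append 21 -> window=[32, 20, 21] -> max=32
step 11: append 19 -> window=[20, 21, 19] -> max=21
step 12: append 34 -> window=[21, 19, 34] -> max=34
Window #10 max = 34

Answer: 34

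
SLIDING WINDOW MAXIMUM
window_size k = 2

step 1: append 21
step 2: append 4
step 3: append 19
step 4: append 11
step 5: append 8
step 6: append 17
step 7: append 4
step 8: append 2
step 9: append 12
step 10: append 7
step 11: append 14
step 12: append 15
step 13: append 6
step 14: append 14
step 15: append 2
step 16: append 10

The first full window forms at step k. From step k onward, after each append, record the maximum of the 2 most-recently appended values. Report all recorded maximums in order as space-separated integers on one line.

step 1: append 21 -> window=[21] (not full yet)
step 2: append 4 -> window=[21, 4] -> max=21
step 3: append 19 -> window=[4, 19] -> max=19
step 4: append 11 -> window=[19, 11] -> max=19
step 5: append 8 -> window=[11, 8] -> max=11
step 6: append 17 -> window=[8, 17] -> max=17
step 7: append 4 -> window=[17, 4] -> max=17
step 8: append 2 -> window=[4, 2] -> max=4
step 9: append 12 -> window=[2, 12] -> max=12
step 10: append 7 -> window=[12, 7] -> max=12
step 11: append 14 -> window=[7, 14] -> max=14
step 12: append 15 -> window=[14, 15] -> max=15
step 13: append 6 -> window=[15, 6] -> max=15
step 14: append 14 -> window=[6, 14] -> max=14
step 15: append 2 -> window=[14, 2] -> max=14
step 16: append 10 -> window=[2, 10] -> max=10

Answer: 21 19 19 11 17 17 4 12 12 14 15 15 14 14 10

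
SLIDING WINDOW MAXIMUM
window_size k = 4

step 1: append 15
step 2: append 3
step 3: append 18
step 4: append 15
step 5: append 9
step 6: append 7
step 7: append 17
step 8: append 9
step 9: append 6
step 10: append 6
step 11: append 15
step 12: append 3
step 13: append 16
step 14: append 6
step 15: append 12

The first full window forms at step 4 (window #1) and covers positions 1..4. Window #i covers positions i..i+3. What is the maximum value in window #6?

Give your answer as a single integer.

Answer: 17

Derivation:
step 1: append 15 -> window=[15] (not full yet)
step 2: append 3 -> window=[15, 3] (not full yet)
step 3: append 18 -> window=[15, 3, 18] (not full yet)
step 4: append 15 -> window=[15, 3, 18, 15] -> max=18
step 5: append 9 -> window=[3, 18, 15, 9] -> max=18
step 6: append 7 -> window=[18, 15, 9, 7] -> max=18
step 7: append 17 -> window=[15, 9, 7, 17] -> max=17
step 8: append 9 -> window=[9, 7, 17, 9] -> max=17
step 9: append 6 -> window=[7, 17, 9, 6] -> max=17
Window #6 max = 17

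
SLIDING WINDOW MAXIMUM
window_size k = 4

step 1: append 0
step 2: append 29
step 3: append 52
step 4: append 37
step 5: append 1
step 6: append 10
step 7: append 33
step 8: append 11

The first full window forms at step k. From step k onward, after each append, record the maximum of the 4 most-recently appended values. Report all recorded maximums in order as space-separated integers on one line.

Answer: 52 52 52 37 33

Derivation:
step 1: append 0 -> window=[0] (not full yet)
step 2: append 29 -> window=[0, 29] (not full yet)
step 3: append 52 -> window=[0, 29, 52] (not full yet)
step 4: append 37 -> window=[0, 29, 52, 37] -> max=52
step 5: append 1 -> window=[29, 52, 37, 1] -> max=52
step 6: append 10 -> window=[52, 37, 1, 10] -> max=52
step 7: append 33 -> window=[37, 1, 10, 33] -> max=37
step 8: append 11 -> window=[1, 10, 33, 11] -> max=33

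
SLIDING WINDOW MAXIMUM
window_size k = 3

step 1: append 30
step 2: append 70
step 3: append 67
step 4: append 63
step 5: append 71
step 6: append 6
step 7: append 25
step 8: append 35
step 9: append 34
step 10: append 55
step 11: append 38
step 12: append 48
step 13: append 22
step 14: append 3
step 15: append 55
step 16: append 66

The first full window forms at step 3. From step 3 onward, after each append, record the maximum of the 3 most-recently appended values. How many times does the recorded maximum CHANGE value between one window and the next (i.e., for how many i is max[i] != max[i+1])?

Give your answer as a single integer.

step 1: append 30 -> window=[30] (not full yet)
step 2: append 70 -> window=[30, 70] (not full yet)
step 3: append 67 -> window=[30, 70, 67] -> max=70
step 4: append 63 -> window=[70, 67, 63] -> max=70
step 5: append 71 -> window=[67, 63, 71] -> max=71
step 6: append 6 -> window=[63, 71, 6] -> max=71
step 7: append 25 -> window=[71, 6, 25] -> max=71
step 8: append 35 -> window=[6, 25, 35] -> max=35
step 9: append 34 -> window=[25, 35, 34] -> max=35
step 10: append 55 -> window=[35, 34, 55] -> max=55
step 11: append 38 -> window=[34, 55, 38] -> max=55
step 12: append 48 -> window=[55, 38, 48] -> max=55
step 13: append 22 -> window=[38, 48, 22] -> max=48
step 14: append 3 -> window=[48, 22, 3] -> max=48
step 15: append 55 -> window=[22, 3, 55] -> max=55
step 16: append 66 -> window=[3, 55, 66] -> max=66
Recorded maximums: 70 70 71 71 71 35 35 55 55 55 48 48 55 66
Changes between consecutive maximums: 6

Answer: 6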